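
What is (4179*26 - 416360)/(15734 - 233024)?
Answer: 153853/108645 ≈ 1.4161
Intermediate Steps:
(4179*26 - 416360)/(15734 - 233024) = (108654 - 416360)/(-217290) = -307706*(-1/217290) = 153853/108645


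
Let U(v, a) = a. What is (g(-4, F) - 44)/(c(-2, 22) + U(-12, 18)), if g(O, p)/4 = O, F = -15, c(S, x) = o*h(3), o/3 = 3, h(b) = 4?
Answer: -10/9 ≈ -1.1111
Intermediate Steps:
o = 9 (o = 3*3 = 9)
c(S, x) = 36 (c(S, x) = 9*4 = 36)
g(O, p) = 4*O
(g(-4, F) - 44)/(c(-2, 22) + U(-12, 18)) = (4*(-4) - 44)/(36 + 18) = (-16 - 44)/54 = -60*1/54 = -10/9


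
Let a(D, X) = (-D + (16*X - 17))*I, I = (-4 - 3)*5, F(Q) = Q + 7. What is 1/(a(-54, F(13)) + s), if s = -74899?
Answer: -1/87394 ≈ -1.1442e-5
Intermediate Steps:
F(Q) = 7 + Q
I = -35 (I = -7*5 = -35)
a(D, X) = 595 - 560*X + 35*D (a(D, X) = (-D + (16*X - 17))*(-35) = (-D + (-17 + 16*X))*(-35) = (-17 - D + 16*X)*(-35) = 595 - 560*X + 35*D)
1/(a(-54, F(13)) + s) = 1/((595 - 560*(7 + 13) + 35*(-54)) - 74899) = 1/((595 - 560*20 - 1890) - 74899) = 1/((595 - 11200 - 1890) - 74899) = 1/(-12495 - 74899) = 1/(-87394) = -1/87394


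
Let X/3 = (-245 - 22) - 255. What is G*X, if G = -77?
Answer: 120582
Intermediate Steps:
X = -1566 (X = 3*((-245 - 22) - 255) = 3*(-267 - 255) = 3*(-522) = -1566)
G*X = -77*(-1566) = 120582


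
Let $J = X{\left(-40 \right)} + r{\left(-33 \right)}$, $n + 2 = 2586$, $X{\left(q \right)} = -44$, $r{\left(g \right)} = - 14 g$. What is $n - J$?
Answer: $2166$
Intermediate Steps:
$n = 2584$ ($n = -2 + 2586 = 2584$)
$J = 418$ ($J = -44 - -462 = -44 + 462 = 418$)
$n - J = 2584 - 418 = 2166$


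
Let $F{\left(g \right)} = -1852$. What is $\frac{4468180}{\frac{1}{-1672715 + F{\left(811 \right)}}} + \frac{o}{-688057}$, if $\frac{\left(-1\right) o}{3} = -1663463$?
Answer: $- \frac{5148226032516619809}{688057} \approx -7.4823 \cdot 10^{12}$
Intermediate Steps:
$o = 4990389$ ($o = \left(-3\right) \left(-1663463\right) = 4990389$)
$\frac{4468180}{\frac{1}{-1672715 + F{\left(811 \right)}}} + \frac{o}{-688057} = \frac{4468180}{\frac{1}{-1672715 - 1852}} + \frac{4990389}{-688057} = \frac{4468180}{\frac{1}{-1674567}} + 4990389 \left(- \frac{1}{688057}\right) = \frac{4468180}{- \frac{1}{1674567}} - \frac{4990389}{688057} = 4468180 \left(-1674567\right) - \frac{4990389}{688057} = -7482266778060 - \frac{4990389}{688057} = - \frac{5148226032516619809}{688057}$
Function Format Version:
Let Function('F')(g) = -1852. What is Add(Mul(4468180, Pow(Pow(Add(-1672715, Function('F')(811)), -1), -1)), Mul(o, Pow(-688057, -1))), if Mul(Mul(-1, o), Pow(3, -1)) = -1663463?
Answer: Rational(-5148226032516619809, 688057) ≈ -7.4823e+12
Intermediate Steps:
o = 4990389 (o = Mul(-3, -1663463) = 4990389)
Add(Mul(4468180, Pow(Pow(Add(-1672715, Function('F')(811)), -1), -1)), Mul(o, Pow(-688057, -1))) = Add(Mul(4468180, Pow(Pow(Add(-1672715, -1852), -1), -1)), Mul(4990389, Pow(-688057, -1))) = Add(Mul(4468180, Pow(Pow(-1674567, -1), -1)), Mul(4990389, Rational(-1, 688057))) = Add(Mul(4468180, Pow(Rational(-1, 1674567), -1)), Rational(-4990389, 688057)) = Add(Mul(4468180, -1674567), Rational(-4990389, 688057)) = Add(-7482266778060, Rational(-4990389, 688057)) = Rational(-5148226032516619809, 688057)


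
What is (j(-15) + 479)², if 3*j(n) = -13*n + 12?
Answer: 300304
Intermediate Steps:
j(n) = 4 - 13*n/3 (j(n) = (-13*n + 12)/3 = (12 - 13*n)/3 = 4 - 13*n/3)
(j(-15) + 479)² = ((4 - 13/3*(-15)) + 479)² = ((4 + 65) + 479)² = (69 + 479)² = 548² = 300304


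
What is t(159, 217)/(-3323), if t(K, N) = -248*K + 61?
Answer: 39371/3323 ≈ 11.848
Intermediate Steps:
t(K, N) = 61 - 248*K
t(159, 217)/(-3323) = (61 - 248*159)/(-3323) = (61 - 39432)*(-1/3323) = -39371*(-1/3323) = 39371/3323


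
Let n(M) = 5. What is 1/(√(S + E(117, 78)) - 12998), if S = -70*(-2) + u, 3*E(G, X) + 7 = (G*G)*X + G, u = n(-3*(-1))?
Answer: -38994/505775725 - √3204861/505775725 ≈ -8.0637e-5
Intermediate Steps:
u = 5
E(G, X) = -7/3 + G/3 + X*G²/3 (E(G, X) = -7/3 + ((G*G)*X + G)/3 = -7/3 + (G²*X + G)/3 = -7/3 + (X*G² + G)/3 = -7/3 + (G + X*G²)/3 = -7/3 + (G/3 + X*G²/3) = -7/3 + G/3 + X*G²/3)
S = 145 (S = -70*(-2) + 5 = 140 + 5 = 145)
1/(√(S + E(117, 78)) - 12998) = 1/(√(145 + (-7/3 + (⅓)*117 + (⅓)*78*117²)) - 12998) = 1/(√(145 + (-7/3 + 39 + (⅓)*78*13689)) - 12998) = 1/(√(145 + (-7/3 + 39 + 355914)) - 12998) = 1/(√(145 + 1067852/3) - 12998) = 1/(√(1068287/3) - 12998) = 1/(√3204861/3 - 12998) = 1/(-12998 + √3204861/3)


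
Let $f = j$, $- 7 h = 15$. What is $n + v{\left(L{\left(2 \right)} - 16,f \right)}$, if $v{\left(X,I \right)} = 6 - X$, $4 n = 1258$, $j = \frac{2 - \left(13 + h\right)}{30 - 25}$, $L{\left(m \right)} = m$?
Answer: $\frac{669}{2} \approx 334.5$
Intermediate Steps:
$h = - \frac{15}{7}$ ($h = \left(- \frac{1}{7}\right) 15 = - \frac{15}{7} \approx -2.1429$)
$j = - \frac{62}{35}$ ($j = \frac{2 - \frac{76}{7}}{30 - 25} = \frac{2 + \left(-13 + \frac{15}{7}\right)}{5} = \left(2 - \frac{76}{7}\right) \frac{1}{5} = \left(- \frac{62}{7}\right) \frac{1}{5} = - \frac{62}{35} \approx -1.7714$)
$n = \frac{629}{2}$ ($n = \frac{1}{4} \cdot 1258 = \frac{629}{2} \approx 314.5$)
$f = - \frac{62}{35} \approx -1.7714$
$n + v{\left(L{\left(2 \right)} - 16,f \right)} = \frac{629}{2} + \left(6 - \left(2 - 16\right)\right) = \frac{629}{2} + \left(6 - -14\right) = \frac{629}{2} + \left(6 + 14\right) = \frac{629}{2} + 20 = \frac{669}{2}$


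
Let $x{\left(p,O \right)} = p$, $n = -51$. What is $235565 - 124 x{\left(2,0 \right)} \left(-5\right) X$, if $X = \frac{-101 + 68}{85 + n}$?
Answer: $\frac{3984145}{17} \approx 2.3436 \cdot 10^{5}$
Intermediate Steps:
$X = - \frac{33}{34}$ ($X = \frac{-101 + 68}{85 - 51} = - \frac{33}{34} \approx -0.97059$)
$235565 - 124 x{\left(2,0 \right)} \left(-5\right) X = 235565 - 124 \cdot 2 \left(-5\right) \left(- \frac{33}{34}\right) = 235565 - 124 \left(\left(-10\right) \left(- \frac{33}{34}\right)\right) = 235565 - 124 \cdot \frac{165}{17} = 235565 - \frac{20460}{17} = \frac{3984145}{17}$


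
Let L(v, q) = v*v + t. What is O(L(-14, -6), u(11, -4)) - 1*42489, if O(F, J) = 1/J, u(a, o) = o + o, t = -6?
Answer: -339913/8 ≈ -42489.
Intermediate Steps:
u(a, o) = 2*o
L(v, q) = -6 + v**2 (L(v, q) = v*v - 6 = v**2 - 6 = -6 + v**2)
O(L(-14, -6), u(11, -4)) - 1*42489 = 1/(2*(-4)) - 1*42489 = 1/(-8) - 42489 = -1/8 - 42489 = -339913/8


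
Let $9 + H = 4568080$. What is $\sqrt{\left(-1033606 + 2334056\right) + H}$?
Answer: $\sqrt{5868521} \approx 2422.5$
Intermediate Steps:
$H = 4568071$ ($H = -9 + 4568080 = 4568071$)
$\sqrt{\left(-1033606 + 2334056\right) + H} = \sqrt{\left(-1033606 + 2334056\right) + 4568071} = \sqrt{1300450 + 4568071} = \sqrt{5868521}$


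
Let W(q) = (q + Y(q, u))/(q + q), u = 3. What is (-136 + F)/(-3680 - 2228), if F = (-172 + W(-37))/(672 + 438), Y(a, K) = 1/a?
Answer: 68966341/2992579240 ≈ 0.023046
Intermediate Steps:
W(q) = (q + 1/q)/(2*q) (W(q) = (q + 1/q)/(q + q) = (q + 1/q)/((2*q)) = (q + 1/q)*(1/(2*q)) = (q + 1/q)/(2*q))
F = -78261/506530 (F = (-172 + (½)*(1 + (-37)²)/(-37)²)/(672 + 438) = (-172 + (½)*(1/1369)*(1 + 1369))/1110 = (-172 + (½)*(1/1369)*1370)*(1/1110) = (-172 + 685/1369)*(1/1110) = -234783/1369*1/1110 = -78261/506530 ≈ -0.15450)
(-136 + F)/(-3680 - 2228) = (-136 - 78261/506530)/(-3680 - 2228) = -68966341/506530/(-5908) = -68966341/506530*(-1/5908) = 68966341/2992579240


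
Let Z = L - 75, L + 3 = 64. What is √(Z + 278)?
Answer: 2*√66 ≈ 16.248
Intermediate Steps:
L = 61 (L = -3 + 64 = 61)
Z = -14 (Z = 61 - 75 = -14)
√(Z + 278) = √(-14 + 278) = √264 = 2*√66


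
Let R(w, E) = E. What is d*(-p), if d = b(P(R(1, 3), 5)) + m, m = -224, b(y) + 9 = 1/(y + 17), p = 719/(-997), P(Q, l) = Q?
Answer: -3349821/19940 ≈ -168.00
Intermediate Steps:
p = -719/997 (p = 719*(-1/997) = -719/997 ≈ -0.72116)
b(y) = -9 + 1/(17 + y) (b(y) = -9 + 1/(y + 17) = -9 + 1/(17 + y))
d = -4659/20 (d = (-152 - 9*3)/(17 + 3) - 224 = (-152 - 27)/20 - 224 = (1/20)*(-179) - 224 = -179/20 - 224 = -4659/20 ≈ -232.95)
d*(-p) = -(-4659)*(-719)/(20*997) = -4659/20*719/997 = -3349821/19940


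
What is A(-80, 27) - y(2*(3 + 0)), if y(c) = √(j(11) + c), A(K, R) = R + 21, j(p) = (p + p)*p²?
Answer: 48 - 2*√667 ≈ -3.6527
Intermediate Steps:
j(p) = 2*p³ (j(p) = (2*p)*p² = 2*p³)
A(K, R) = 21 + R
y(c) = √(2662 + c) (y(c) = √(2*11³ + c) = √(2*1331 + c) = √(2662 + c))
A(-80, 27) - y(2*(3 + 0)) = (21 + 27) - √(2662 + 2*(3 + 0)) = 48 - √(2662 + 2*3) = 48 - √(2662 + 6) = 48 - √2668 = 48 - 2*√667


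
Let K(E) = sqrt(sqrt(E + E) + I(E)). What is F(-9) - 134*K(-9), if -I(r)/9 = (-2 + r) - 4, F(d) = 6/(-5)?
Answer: -6/5 - 134*sqrt(135 + 3*I*sqrt(2)) ≈ -1558.3 - 24.462*I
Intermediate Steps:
F(d) = -6/5 (F(d) = 6*(-1/5) = -6/5)
I(r) = 54 - 9*r (I(r) = -9*((-2 + r) - 4) = -9*(-6 + r) = 54 - 9*r)
K(E) = sqrt(54 - 9*E + sqrt(2)*sqrt(E)) (K(E) = sqrt(sqrt(E + E) + (54 - 9*E)) = sqrt(sqrt(2*E) + (54 - 9*E)) = sqrt(sqrt(2)*sqrt(E) + (54 - 9*E)) = sqrt(54 - 9*E + sqrt(2)*sqrt(E)))
F(-9) - 134*K(-9) = -6/5 - 134*sqrt(54 - 9*(-9) + sqrt(2)*sqrt(-9)) = -6/5 - 134*sqrt(54 + 81 + sqrt(2)*(3*I)) = -6/5 - 134*sqrt(54 + 81 + 3*I*sqrt(2)) = -6/5 - 134*sqrt(135 + 3*I*sqrt(2))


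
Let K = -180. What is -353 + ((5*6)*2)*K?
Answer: -11153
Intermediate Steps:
-353 + ((5*6)*2)*K = -353 + ((5*6)*2)*(-180) = -353 + (30*2)*(-180) = -353 + 60*(-180) = -353 - 10800 = -11153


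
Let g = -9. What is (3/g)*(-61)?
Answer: 61/3 ≈ 20.333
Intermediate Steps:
(3/g)*(-61) = (3/(-9))*(-61) = (3*(-⅑))*(-61) = -⅓*(-61) = 61/3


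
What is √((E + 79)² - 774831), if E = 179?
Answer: I*√708267 ≈ 841.59*I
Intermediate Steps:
√((E + 79)² - 774831) = √((179 + 79)² - 774831) = √(258² - 774831) = √(66564 - 774831) = √(-708267) = I*√708267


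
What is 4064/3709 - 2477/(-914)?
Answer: 12901689/3390026 ≈ 3.8058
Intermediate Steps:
4064/3709 - 2477/(-914) = 4064*(1/3709) - 2477*(-1/914) = 4064/3709 + 2477/914 = 12901689/3390026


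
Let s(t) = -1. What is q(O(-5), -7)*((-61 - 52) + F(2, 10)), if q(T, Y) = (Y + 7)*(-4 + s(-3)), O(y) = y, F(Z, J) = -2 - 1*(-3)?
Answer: 0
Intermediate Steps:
F(Z, J) = 1 (F(Z, J) = -2 + 3 = 1)
q(T, Y) = -35 - 5*Y (q(T, Y) = (Y + 7)*(-4 - 1) = (7 + Y)*(-5) = -35 - 5*Y)
q(O(-5), -7)*((-61 - 52) + F(2, 10)) = (-35 - 5*(-7))*((-61 - 52) + 1) = (-35 + 35)*(-113 + 1) = 0*(-112) = 0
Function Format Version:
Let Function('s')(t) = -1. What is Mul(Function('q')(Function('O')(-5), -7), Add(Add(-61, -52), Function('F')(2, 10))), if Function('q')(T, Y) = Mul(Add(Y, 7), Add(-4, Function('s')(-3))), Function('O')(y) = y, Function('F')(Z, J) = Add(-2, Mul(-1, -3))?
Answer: 0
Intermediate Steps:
Function('F')(Z, J) = 1 (Function('F')(Z, J) = Add(-2, 3) = 1)
Function('q')(T, Y) = Add(-35, Mul(-5, Y)) (Function('q')(T, Y) = Mul(Add(Y, 7), Add(-4, -1)) = Mul(Add(7, Y), -5) = Add(-35, Mul(-5, Y)))
Mul(Function('q')(Function('O')(-5), -7), Add(Add(-61, -52), Function('F')(2, 10))) = Mul(Add(-35, Mul(-5, -7)), Add(Add(-61, -52), 1)) = Mul(Add(-35, 35), Add(-113, 1)) = Mul(0, -112) = 0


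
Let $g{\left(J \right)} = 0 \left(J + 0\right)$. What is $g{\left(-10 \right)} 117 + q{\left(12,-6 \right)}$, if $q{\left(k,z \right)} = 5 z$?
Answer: $-30$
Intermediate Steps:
$g{\left(J \right)} = 0$ ($g{\left(J \right)} = 0 J = 0$)
$g{\left(-10 \right)} 117 + q{\left(12,-6 \right)} = 0 \cdot 117 + 5 \left(-6\right) = 0 - 30 = -30$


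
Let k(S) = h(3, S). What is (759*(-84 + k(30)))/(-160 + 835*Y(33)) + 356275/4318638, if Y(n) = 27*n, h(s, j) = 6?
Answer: 9334244999/3212310910350 ≈ 0.0029058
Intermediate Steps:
k(S) = 6
(759*(-84 + k(30)))/(-160 + 835*Y(33)) + 356275/4318638 = (759*(-84 + 6))/(-160 + 835*(27*33)) + 356275/4318638 = (759*(-78))/(-160 + 835*891) + 356275*(1/4318638) = -59202/(-160 + 743985) + 356275/4318638 = -59202/743825 + 356275/4318638 = 9334244999/3212310910350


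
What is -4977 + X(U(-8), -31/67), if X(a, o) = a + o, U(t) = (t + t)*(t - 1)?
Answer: -323842/67 ≈ -4833.5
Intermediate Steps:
U(t) = 2*t*(-1 + t) (U(t) = (2*t)*(-1 + t) = 2*t*(-1 + t))
-4977 + X(U(-8), -31/67) = -4977 + (2*(-8)*(-1 - 8) - 31/67) = -4977 + (2*(-8)*(-9) - 31*1/67) = -4977 + (144 - 31/67) = -4977 + 9617/67 = -323842/67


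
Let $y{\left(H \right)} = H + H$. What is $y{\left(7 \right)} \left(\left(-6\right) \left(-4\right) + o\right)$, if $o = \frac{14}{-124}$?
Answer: $\frac{10367}{31} \approx 334.42$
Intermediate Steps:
$o = - \frac{7}{62}$ ($o = 14 \left(- \frac{1}{124}\right) = - \frac{7}{62} \approx -0.1129$)
$y{\left(H \right)} = 2 H$
$y{\left(7 \right)} \left(\left(-6\right) \left(-4\right) + o\right) = 2 \cdot 7 \left(\left(-6\right) \left(-4\right) - \frac{7}{62}\right) = 14 \left(24 - \frac{7}{62}\right) = 14 \cdot \frac{1481}{62} = \frac{10367}{31}$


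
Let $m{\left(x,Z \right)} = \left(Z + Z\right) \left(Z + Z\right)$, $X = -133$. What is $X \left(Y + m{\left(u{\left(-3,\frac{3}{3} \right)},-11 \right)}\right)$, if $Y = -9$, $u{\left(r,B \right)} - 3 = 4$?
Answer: $-63175$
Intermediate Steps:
$u{\left(r,B \right)} = 7$ ($u{\left(r,B \right)} = 3 + 4 = 7$)
$m{\left(x,Z \right)} = 4 Z^{2}$ ($m{\left(x,Z \right)} = 2 Z 2 Z = 4 Z^{2}$)
$X \left(Y + m{\left(u{\left(-3,\frac{3}{3} \right)},-11 \right)}\right) = - 133 \left(-9 + 4 \left(-11\right)^{2}\right) = - 133 \left(-9 + 4 \cdot 121\right) = - 133 \left(-9 + 484\right) = \left(-133\right) 475 = -63175$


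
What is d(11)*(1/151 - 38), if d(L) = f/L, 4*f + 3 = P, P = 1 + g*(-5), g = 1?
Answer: 40159/6644 ≈ 6.0444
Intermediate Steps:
P = -4 (P = 1 + 1*(-5) = 1 - 5 = -4)
f = -7/4 (f = -3/4 + (1/4)*(-4) = -3/4 - 1 = -7/4 ≈ -1.7500)
d(L) = -7/(4*L)
d(11)*(1/151 - 38) = (-7/4/11)*(1/151 - 38) = (-7/4*1/11)*(1/151 - 38) = -7/44*(-5737/151) = 40159/6644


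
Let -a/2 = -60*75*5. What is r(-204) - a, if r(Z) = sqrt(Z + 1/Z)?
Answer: -45000 + I*sqrt(2122467)/102 ≈ -45000.0 + 14.283*I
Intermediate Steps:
a = 45000 (a = -2*(-60*75)*5 = -(-9000)*5 = -2*(-22500) = 45000)
r(-204) - a = sqrt(-204 + 1/(-204)) - 1*45000 = sqrt(-204 - 1/204) - 45000 = sqrt(-41617/204) - 45000 = I*sqrt(2122467)/102 - 45000 = -45000 + I*sqrt(2122467)/102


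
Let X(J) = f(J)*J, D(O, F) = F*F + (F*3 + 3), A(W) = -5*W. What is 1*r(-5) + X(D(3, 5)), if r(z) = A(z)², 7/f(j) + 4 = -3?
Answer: 582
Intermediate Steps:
f(j) = -1 (f(j) = 7/(-4 - 3) = 7/(-7) = 7*(-⅐) = -1)
D(O, F) = 3 + F² + 3*F (D(O, F) = F² + (3*F + 3) = F² + (3 + 3*F) = 3 + F² + 3*F)
r(z) = 25*z² (r(z) = (-5*z)² = 25*z²)
X(J) = -J
1*r(-5) + X(D(3, 5)) = 1*(25*(-5)²) - (3 + 5² + 3*5) = 1*(25*25) - (3 + 25 + 15) = 1*625 - 1*43 = 625 - 43 = 582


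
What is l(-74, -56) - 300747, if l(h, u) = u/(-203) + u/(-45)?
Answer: -392472851/1305 ≈ -3.0075e+5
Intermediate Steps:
l(h, u) = -248*u/9135 (l(h, u) = u*(-1/203) + u*(-1/45) = -u/203 - u/45 = -248*u/9135)
l(-74, -56) - 300747 = -248/9135*(-56) - 300747 = 1984/1305 - 300747 = -392472851/1305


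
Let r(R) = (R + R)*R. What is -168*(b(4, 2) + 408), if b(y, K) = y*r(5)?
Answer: -102144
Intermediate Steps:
r(R) = 2*R² (r(R) = (2*R)*R = 2*R²)
b(y, K) = 50*y (b(y, K) = y*(2*5²) = y*(2*25) = y*50 = 50*y)
-168*(b(4, 2) + 408) = -168*(50*4 + 408) = -168*(200 + 408) = -168*608 = -102144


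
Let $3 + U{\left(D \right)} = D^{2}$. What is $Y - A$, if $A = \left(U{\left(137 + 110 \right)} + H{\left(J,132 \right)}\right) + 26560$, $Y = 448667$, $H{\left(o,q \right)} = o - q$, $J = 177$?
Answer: $361056$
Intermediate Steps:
$U{\left(D \right)} = -3 + D^{2}$
$A = 87611$ ($A = \left(\left(-3 + \left(137 + 110\right)^{2}\right) + \left(177 - 132\right)\right) + 26560 = \left(\left(-3 + 247^{2}\right) + \left(177 - 132\right)\right) + 26560 = \left(\left(-3 + 61009\right) + 45\right) + 26560 = \left(61006 + 45\right) + 26560 = 61051 + 26560 = 87611$)
$Y - A = 448667 - 87611 = 361056$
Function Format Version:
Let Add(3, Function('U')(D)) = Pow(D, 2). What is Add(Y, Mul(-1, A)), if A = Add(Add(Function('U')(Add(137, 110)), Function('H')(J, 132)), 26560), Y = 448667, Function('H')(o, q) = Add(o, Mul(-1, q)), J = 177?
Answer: 361056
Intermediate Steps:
Function('U')(D) = Add(-3, Pow(D, 2))
A = 87611 (A = Add(Add(Add(-3, Pow(Add(137, 110), 2)), Add(177, Mul(-1, 132))), 26560) = Add(Add(Add(-3, Pow(247, 2)), Add(177, -132)), 26560) = Add(Add(Add(-3, 61009), 45), 26560) = Add(Add(61006, 45), 26560) = Add(61051, 26560) = 87611)
Add(Y, Mul(-1, A)) = Add(448667, Mul(-1, 87611)) = Add(448667, -87611) = 361056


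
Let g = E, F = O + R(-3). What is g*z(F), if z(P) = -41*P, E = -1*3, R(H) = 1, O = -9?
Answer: -984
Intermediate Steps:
F = -8 (F = -9 + 1 = -8)
E = -3
g = -3
g*z(F) = -(-123)*(-8) = -3*328 = -984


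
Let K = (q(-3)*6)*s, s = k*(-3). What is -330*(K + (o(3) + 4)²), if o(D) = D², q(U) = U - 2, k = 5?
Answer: -204270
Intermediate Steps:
q(U) = -2 + U
s = -15 (s = 5*(-3) = -15)
K = 450 (K = ((-2 - 3)*6)*(-15) = -5*6*(-15) = -30*(-15) = 450)
-330*(K + (o(3) + 4)²) = -330*(450 + (3² + 4)²) = -330*(450 + (9 + 4)²) = -330*(450 + 13²) = -330*(450 + 169) = -330*619 = -204270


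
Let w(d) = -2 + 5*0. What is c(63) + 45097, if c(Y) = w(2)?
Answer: 45095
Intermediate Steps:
w(d) = -2 (w(d) = -2 + 0 = -2)
c(Y) = -2
c(63) + 45097 = -2 + 45097 = 45095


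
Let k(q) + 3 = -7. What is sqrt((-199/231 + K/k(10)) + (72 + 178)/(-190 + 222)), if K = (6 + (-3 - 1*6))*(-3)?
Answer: sqrt(129155565)/4620 ≈ 2.4599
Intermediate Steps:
k(q) = -10 (k(q) = -3 - 7 = -10)
K = 9 (K = (6 + (-3 - 6))*(-3) = (6 - 9)*(-3) = -3*(-3) = 9)
sqrt((-199/231 + K/k(10)) + (72 + 178)/(-190 + 222)) = sqrt((-199/231 + 9/(-10)) + (72 + 178)/(-190 + 222)) = sqrt((-199*1/231 + 9*(-1/10)) + 250/32) = sqrt((-199/231 - 9/10) + 250*(1/32)) = sqrt(-4069/2310 + 125/16) = sqrt(111823/18480) = sqrt(129155565)/4620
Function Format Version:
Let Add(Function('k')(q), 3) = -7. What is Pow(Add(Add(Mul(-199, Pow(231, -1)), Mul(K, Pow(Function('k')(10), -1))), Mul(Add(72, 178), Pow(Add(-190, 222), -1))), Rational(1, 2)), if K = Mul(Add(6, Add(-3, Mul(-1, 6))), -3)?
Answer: Mul(Rational(1, 4620), Pow(129155565, Rational(1, 2))) ≈ 2.4599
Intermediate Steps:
Function('k')(q) = -10 (Function('k')(q) = Add(-3, -7) = -10)
K = 9 (K = Mul(Add(6, Add(-3, -6)), -3) = Mul(Add(6, -9), -3) = Mul(-3, -3) = 9)
Pow(Add(Add(Mul(-199, Pow(231, -1)), Mul(K, Pow(Function('k')(10), -1))), Mul(Add(72, 178), Pow(Add(-190, 222), -1))), Rational(1, 2)) = Pow(Add(Add(Mul(-199, Pow(231, -1)), Mul(9, Pow(-10, -1))), Mul(Add(72, 178), Pow(Add(-190, 222), -1))), Rational(1, 2)) = Pow(Add(Add(Mul(-199, Rational(1, 231)), Mul(9, Rational(-1, 10))), Mul(250, Pow(32, -1))), Rational(1, 2)) = Pow(Add(Add(Rational(-199, 231), Rational(-9, 10)), Mul(250, Rational(1, 32))), Rational(1, 2)) = Pow(Add(Rational(-4069, 2310), Rational(125, 16)), Rational(1, 2)) = Pow(Rational(111823, 18480), Rational(1, 2)) = Mul(Rational(1, 4620), Pow(129155565, Rational(1, 2)))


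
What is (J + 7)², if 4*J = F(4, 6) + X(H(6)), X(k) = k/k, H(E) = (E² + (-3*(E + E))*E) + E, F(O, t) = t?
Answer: 1225/16 ≈ 76.563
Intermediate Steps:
H(E) = E - 5*E² (H(E) = (E² + (-6*E)*E) + E = (E² - 6*E²) + E = -5*E² + E = E - 5*E²)
X(k) = 1
J = 7/4 (J = (6 + 1)/4 = (¼)*7 = 7/4 ≈ 1.7500)
(J + 7)² = (7/4 + 7)² = (35/4)² = 1225/16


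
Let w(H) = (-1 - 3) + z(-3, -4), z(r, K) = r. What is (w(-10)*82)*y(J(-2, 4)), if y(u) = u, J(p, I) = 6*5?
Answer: -17220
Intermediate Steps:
J(p, I) = 30
w(H) = -7 (w(H) = (-1 - 3) - 3 = -4 - 3 = -7)
(w(-10)*82)*y(J(-2, 4)) = -7*82*30 = -574*30 = -17220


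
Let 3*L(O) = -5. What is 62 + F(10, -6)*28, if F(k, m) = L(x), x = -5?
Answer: 46/3 ≈ 15.333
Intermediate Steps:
L(O) = -5/3 (L(O) = (⅓)*(-5) = -5/3)
F(k, m) = -5/3
62 + F(10, -6)*28 = 62 - 5/3*28 = 62 - 140/3 = 46/3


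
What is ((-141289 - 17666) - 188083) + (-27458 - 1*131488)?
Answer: -505984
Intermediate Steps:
((-141289 - 17666) - 188083) + (-27458 - 1*131488) = (-158955 - 188083) + (-27458 - 131488) = -347038 - 158946 = -505984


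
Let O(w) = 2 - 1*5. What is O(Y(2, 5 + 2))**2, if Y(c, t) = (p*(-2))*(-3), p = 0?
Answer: 9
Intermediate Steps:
Y(c, t) = 0 (Y(c, t) = (0*(-2))*(-3) = 0*(-3) = 0)
O(w) = -3 (O(w) = 2 - 5 = -3)
O(Y(2, 5 + 2))**2 = (-3)**2 = 9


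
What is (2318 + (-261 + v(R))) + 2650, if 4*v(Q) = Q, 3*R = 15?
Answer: 18833/4 ≈ 4708.3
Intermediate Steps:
R = 5 (R = (⅓)*15 = 5)
v(Q) = Q/4
(2318 + (-261 + v(R))) + 2650 = (2318 + (-261 + (¼)*5)) + 2650 = (2318 + (-261 + 5/4)) + 2650 = (2318 - 1039/4) + 2650 = 8233/4 + 2650 = 18833/4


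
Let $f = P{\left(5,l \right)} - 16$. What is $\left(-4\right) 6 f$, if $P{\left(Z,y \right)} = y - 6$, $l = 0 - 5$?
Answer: $648$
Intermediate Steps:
$l = -5$
$P{\left(Z,y \right)} = -6 + y$ ($P{\left(Z,y \right)} = y - 6 = -6 + y$)
$f = -27$ ($f = \left(-6 - 5\right) - 16 = -11 - 16 = -27$)
$\left(-4\right) 6 f = \left(-4\right) 6 \left(-27\right) = \left(-24\right) \left(-27\right) = 648$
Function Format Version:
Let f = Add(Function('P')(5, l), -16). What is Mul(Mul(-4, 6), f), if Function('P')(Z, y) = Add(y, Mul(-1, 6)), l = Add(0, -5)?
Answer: 648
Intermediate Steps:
l = -5
Function('P')(Z, y) = Add(-6, y) (Function('P')(Z, y) = Add(y, -6) = Add(-6, y))
f = -27 (f = Add(Add(-6, -5), -16) = Add(-11, -16) = -27)
Mul(Mul(-4, 6), f) = Mul(Mul(-4, 6), -27) = Mul(-24, -27) = 648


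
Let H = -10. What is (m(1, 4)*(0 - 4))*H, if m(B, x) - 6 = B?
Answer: 280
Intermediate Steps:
m(B, x) = 6 + B
(m(1, 4)*(0 - 4))*H = ((6 + 1)*(0 - 4))*(-10) = (7*(-4))*(-10) = -28*(-10) = 280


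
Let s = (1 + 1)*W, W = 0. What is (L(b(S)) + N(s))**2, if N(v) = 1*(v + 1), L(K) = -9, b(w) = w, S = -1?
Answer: 64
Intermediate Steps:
s = 0 (s = (1 + 1)*0 = 2*0 = 0)
N(v) = 1 + v (N(v) = 1*(1 + v) = 1 + v)
(L(b(S)) + N(s))**2 = (-9 + (1 + 0))**2 = (-9 + 1)**2 = (-8)**2 = 64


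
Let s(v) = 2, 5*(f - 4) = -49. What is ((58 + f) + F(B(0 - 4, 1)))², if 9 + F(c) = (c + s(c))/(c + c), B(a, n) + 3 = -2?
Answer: 7569/4 ≈ 1892.3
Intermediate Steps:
B(a, n) = -5 (B(a, n) = -3 - 2 = -5)
f = -29/5 (f = 4 + (⅕)*(-49) = 4 - 49/5 = -29/5 ≈ -5.8000)
F(c) = -9 + (2 + c)/(2*c) (F(c) = -9 + (c + 2)/(c + c) = -9 + (2 + c)/((2*c)) = -9 + (2 + c)*(1/(2*c)) = -9 + (2 + c)/(2*c))
((58 + f) + F(B(0 - 4, 1)))² = ((58 - 29/5) + (-17/2 + 1/(-5)))² = (261/5 + (-17/2 - ⅕))² = (261/5 - 87/10)² = (87/2)² = 7569/4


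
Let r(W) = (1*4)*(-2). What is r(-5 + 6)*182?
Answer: -1456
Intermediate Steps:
r(W) = -8 (r(W) = 4*(-2) = -8)
r(-5 + 6)*182 = -8*182 = -1456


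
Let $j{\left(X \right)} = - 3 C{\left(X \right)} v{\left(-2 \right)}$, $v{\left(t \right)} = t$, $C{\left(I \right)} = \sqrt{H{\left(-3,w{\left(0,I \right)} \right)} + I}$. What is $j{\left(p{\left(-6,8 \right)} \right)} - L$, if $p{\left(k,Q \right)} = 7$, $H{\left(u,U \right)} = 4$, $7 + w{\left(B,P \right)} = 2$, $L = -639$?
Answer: $639 + 6 \sqrt{11} \approx 658.9$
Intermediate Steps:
$w{\left(B,P \right)} = -5$ ($w{\left(B,P \right)} = -7 + 2 = -5$)
$C{\left(I \right)} = \sqrt{4 + I}$
$j{\left(X \right)} = 6 \sqrt{4 + X}$ ($j{\left(X \right)} = - 3 \sqrt{4 + X} \left(-2\right) = 6 \sqrt{4 + X}$)
$j{\left(p{\left(-6,8 \right)} \right)} - L = 6 \sqrt{4 + 7} - -639 = 6 \sqrt{11} + 639 = 639 + 6 \sqrt{11}$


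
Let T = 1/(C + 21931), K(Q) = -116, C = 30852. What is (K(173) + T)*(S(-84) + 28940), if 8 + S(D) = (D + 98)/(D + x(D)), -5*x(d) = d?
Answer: -4251464524201/1266792 ≈ -3.3561e+6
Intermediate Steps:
x(d) = -d/5
S(D) = -8 + 5*(98 + D)/(4*D) (S(D) = -8 + (D + 98)/(D - D/5) = -8 + (98 + D)/((4*D/5)) = -8 + (98 + D)*(5/(4*D)) = -8 + 5*(98 + D)/(4*D))
T = 1/52783 (T = 1/(30852 + 21931) = 1/52783 ≈ 1.8945e-5)
(K(173) + T)*(S(-84) + 28940) = (-116 + 1/52783)*((¼)*(490 - 27*(-84))/(-84) + 28940) = -6122827*((¼)*(-1/84)*(490 + 2268) + 28940)/52783 = -6122827*((¼)*(-1/84)*2758 + 28940)/52783 = -6122827*(-197/24 + 28940)/52783 = -6122827/52783*694363/24 = -4251464524201/1266792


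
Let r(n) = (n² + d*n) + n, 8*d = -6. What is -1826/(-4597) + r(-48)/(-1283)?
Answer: -8193566/5897951 ≈ -1.3892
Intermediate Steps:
d = -¾ (d = (⅛)*(-6) = -¾ ≈ -0.75000)
r(n) = n² + n/4 (r(n) = (n² - 3*n/4) + n = n² + n/4)
-1826/(-4597) + r(-48)/(-1283) = -1826/(-4597) - 48*(¼ - 48)/(-1283) = -1826*(-1/4597) - 48*(-191/4)*(-1/1283) = 1826/4597 + 2292*(-1/1283) = 1826/4597 - 2292/1283 = -8193566/5897951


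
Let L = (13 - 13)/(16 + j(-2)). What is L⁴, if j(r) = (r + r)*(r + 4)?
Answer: 0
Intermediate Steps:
j(r) = 2*r*(4 + r) (j(r) = (2*r)*(4 + r) = 2*r*(4 + r))
L = 0 (L = (13 - 13)/(16 + 2*(-2)*(4 - 2)) = 0/(16 + 2*(-2)*2) = 0/(16 - 8) = 0/8 = 0*(⅛) = 0)
L⁴ = 0⁴ = 0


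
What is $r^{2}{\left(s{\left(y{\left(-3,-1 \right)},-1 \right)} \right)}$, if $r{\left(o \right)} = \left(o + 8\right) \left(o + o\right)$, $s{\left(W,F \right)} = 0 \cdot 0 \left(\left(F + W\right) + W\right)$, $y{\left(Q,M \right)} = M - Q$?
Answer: $0$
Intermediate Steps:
$s{\left(W,F \right)} = 0$ ($s{\left(W,F \right)} = 0 \left(F + 2 W\right) = 0$)
$r{\left(o \right)} = 2 o \left(8 + o\right)$ ($r{\left(o \right)} = \left(8 + o\right) 2 o = 2 o \left(8 + o\right)$)
$r^{2}{\left(s{\left(y{\left(-3,-1 \right)},-1 \right)} \right)} = \left(2 \cdot 0 \left(8 + 0\right)\right)^{2} = \left(2 \cdot 0 \cdot 8\right)^{2} = 0^{2} = 0$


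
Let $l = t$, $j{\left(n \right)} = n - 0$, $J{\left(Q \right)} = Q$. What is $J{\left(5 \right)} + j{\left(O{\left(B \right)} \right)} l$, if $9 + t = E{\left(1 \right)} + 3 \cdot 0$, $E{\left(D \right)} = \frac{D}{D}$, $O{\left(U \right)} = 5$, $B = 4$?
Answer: $-35$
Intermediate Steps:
$j{\left(n \right)} = n$ ($j{\left(n \right)} = n + 0 = n$)
$E{\left(D \right)} = 1$
$t = -8$ ($t = -9 + \left(1 + 3 \cdot 0\right) = -9 + \left(1 + 0\right) = -9 + 1 = -8$)
$l = -8$
$J{\left(5 \right)} + j{\left(O{\left(B \right)} \right)} l = 5 + 5 \left(-8\right) = 5 - 40 = -35$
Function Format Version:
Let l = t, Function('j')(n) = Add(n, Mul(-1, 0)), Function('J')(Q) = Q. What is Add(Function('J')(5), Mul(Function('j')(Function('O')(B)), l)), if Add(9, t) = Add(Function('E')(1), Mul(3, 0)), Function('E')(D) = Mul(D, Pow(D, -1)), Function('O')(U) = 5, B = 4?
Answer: -35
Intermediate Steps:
Function('j')(n) = n (Function('j')(n) = Add(n, 0) = n)
Function('E')(D) = 1
t = -8 (t = Add(-9, Add(1, Mul(3, 0))) = Add(-9, Add(1, 0)) = Add(-9, 1) = -8)
l = -8
Add(Function('J')(5), Mul(Function('j')(Function('O')(B)), l)) = Add(5, Mul(5, -8)) = Add(5, -40) = -35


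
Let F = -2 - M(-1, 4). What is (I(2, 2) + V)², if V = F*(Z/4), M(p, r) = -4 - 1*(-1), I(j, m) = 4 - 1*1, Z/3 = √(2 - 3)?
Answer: 135/16 + 9*I/2 ≈ 8.4375 + 4.5*I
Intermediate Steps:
Z = 3*I (Z = 3*√(2 - 3) = 3*√(-1) = 3*I ≈ 3.0*I)
I(j, m) = 3 (I(j, m) = 4 - 1 = 3)
M(p, r) = -3 (M(p, r) = -4 + 1 = -3)
F = 1 (F = -2 - 1*(-3) = -2 + 3 = 1)
V = 3*I/4 (V = 1*((3*I)/4) = 1*((3*I)*(¼)) = 1*(3*I/4) = 3*I/4 ≈ 0.75*I)
(I(2, 2) + V)² = (3 + 3*I/4)²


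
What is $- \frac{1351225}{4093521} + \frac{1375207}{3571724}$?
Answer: $\frac{803235971947}{14620927200204} \approx 0.054937$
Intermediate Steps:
$- \frac{1351225}{4093521} + \frac{1375207}{3571724} = \frac{803235971947}{14620927200204}$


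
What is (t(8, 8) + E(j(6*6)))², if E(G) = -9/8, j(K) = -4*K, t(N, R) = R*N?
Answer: 253009/64 ≈ 3953.3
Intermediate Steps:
t(N, R) = N*R
E(G) = -9/8 (E(G) = -9*⅛ = -9/8)
(t(8, 8) + E(j(6*6)))² = (8*8 - 9/8)² = (64 - 9/8)² = (503/8)² = 253009/64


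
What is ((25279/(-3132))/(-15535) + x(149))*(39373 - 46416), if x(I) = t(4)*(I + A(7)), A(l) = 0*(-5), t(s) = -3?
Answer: 153178466612023/48655620 ≈ 3.1482e+6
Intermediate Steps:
A(l) = 0
x(I) = -3*I (x(I) = -3*(I + 0) = -3*I)
((25279/(-3132))/(-15535) + x(149))*(39373 - 46416) = ((25279/(-3132))/(-15535) - 3*149)*(39373 - 46416) = ((25279*(-1/3132))*(-1/15535) - 447)*(-7043) = (-25279/3132*(-1/15535) - 447)*(-7043) = (25279/48655620 - 447)*(-7043) = -21749036861/48655620*(-7043) = 153178466612023/48655620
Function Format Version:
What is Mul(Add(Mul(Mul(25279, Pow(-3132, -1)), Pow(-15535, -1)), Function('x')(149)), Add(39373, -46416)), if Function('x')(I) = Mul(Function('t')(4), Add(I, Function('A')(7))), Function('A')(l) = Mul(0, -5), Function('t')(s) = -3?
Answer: Rational(153178466612023, 48655620) ≈ 3.1482e+6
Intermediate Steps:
Function('A')(l) = 0
Function('x')(I) = Mul(-3, I) (Function('x')(I) = Mul(-3, Add(I, 0)) = Mul(-3, I))
Mul(Add(Mul(Mul(25279, Pow(-3132, -1)), Pow(-15535, -1)), Function('x')(149)), Add(39373, -46416)) = Mul(Add(Mul(Mul(25279, Pow(-3132, -1)), Pow(-15535, -1)), Mul(-3, 149)), Add(39373, -46416)) = Mul(Add(Mul(Mul(25279, Rational(-1, 3132)), Rational(-1, 15535)), -447), -7043) = Mul(Add(Mul(Rational(-25279, 3132), Rational(-1, 15535)), -447), -7043) = Mul(Add(Rational(25279, 48655620), -447), -7043) = Mul(Rational(-21749036861, 48655620), -7043) = Rational(153178466612023, 48655620)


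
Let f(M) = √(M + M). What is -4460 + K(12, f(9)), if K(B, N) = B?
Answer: -4448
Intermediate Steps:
f(M) = √2*√M (f(M) = √(2*M) = √2*√M)
-4460 + K(12, f(9)) = -4460 + 12 = -4448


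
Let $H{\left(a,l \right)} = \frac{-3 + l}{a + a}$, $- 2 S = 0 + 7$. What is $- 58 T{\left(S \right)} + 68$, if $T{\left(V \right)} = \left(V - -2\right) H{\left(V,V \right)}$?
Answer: $\frac{2083}{14} \approx 148.79$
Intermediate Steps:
$S = - \frac{7}{2}$ ($S = - \frac{0 + 7}{2} = \left(- \frac{1}{2}\right) 7 = - \frac{7}{2} \approx -3.5$)
$H{\left(a,l \right)} = \frac{-3 + l}{2 a}$
$T{\left(V \right)} = \frac{\left(-3 + V\right) \left(2 + V\right)}{2 V}$ ($T{\left(V \right)} = \left(V - -2\right) \frac{-3 + V}{2 V} = \left(V + 2\right) \frac{-3 + V}{2 V} = \left(2 + V\right) \frac{-3 + V}{2 V} = \frac{\left(-3 + V\right) \left(2 + V\right)}{2 V}$)
$- 58 T{\left(S \right)} + 68 = - 58 \frac{\left(-3 - \frac{7}{2}\right) \left(2 - \frac{7}{2}\right)}{2 \left(- \frac{7}{2}\right)} + 68 = - 58 \cdot \frac{1}{2} \left(- \frac{2}{7}\right) \left(- \frac{13}{2}\right) \left(- \frac{3}{2}\right) + 68 = \left(-58\right) \left(- \frac{39}{28}\right) + 68 = \frac{1131}{14} + 68 = \frac{2083}{14}$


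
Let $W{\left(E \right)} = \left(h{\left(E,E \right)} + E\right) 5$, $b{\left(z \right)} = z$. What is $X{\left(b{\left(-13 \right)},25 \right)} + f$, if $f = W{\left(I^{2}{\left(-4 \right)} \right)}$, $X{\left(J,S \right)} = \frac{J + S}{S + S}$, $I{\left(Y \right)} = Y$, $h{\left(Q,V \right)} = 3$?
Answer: $\frac{2381}{25} \approx 95.24$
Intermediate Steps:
$X{\left(J,S \right)} = \frac{J + S}{2 S}$
$W{\left(E \right)} = 15 + 5 E$ ($W{\left(E \right)} = \left(3 + E\right) 5 = 15 + 5 E$)
$f = 95$ ($f = 15 + 5 \left(-4\right)^{2} = 15 + 5 \cdot 16 = 15 + 80 = 95$)
$X{\left(b{\left(-13 \right)},25 \right)} + f = \frac{-13 + 25}{2 \cdot 25} + 95 = \frac{1}{2} \cdot \frac{1}{25} \cdot 12 + 95 = \frac{6}{25} + 95 = \frac{2381}{25}$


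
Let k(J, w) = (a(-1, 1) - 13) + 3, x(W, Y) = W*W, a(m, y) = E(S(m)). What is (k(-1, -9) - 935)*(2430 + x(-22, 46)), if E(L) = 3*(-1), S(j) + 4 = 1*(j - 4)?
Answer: -2762472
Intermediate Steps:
S(j) = -8 + j (S(j) = -4 + 1*(j - 4) = -4 + 1*(-4 + j) = -4 + (-4 + j) = -8 + j)
E(L) = -3
a(m, y) = -3
x(W, Y) = W**2
k(J, w) = -13 (k(J, w) = (-3 - 13) + 3 = -16 + 3 = -13)
(k(-1, -9) - 935)*(2430 + x(-22, 46)) = (-13 - 935)*(2430 + (-22)**2) = -948*(2430 + 484) = -948*2914 = -2762472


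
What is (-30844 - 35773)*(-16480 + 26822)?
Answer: -688953014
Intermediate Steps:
(-30844 - 35773)*(-16480 + 26822) = -66617*10342 = -688953014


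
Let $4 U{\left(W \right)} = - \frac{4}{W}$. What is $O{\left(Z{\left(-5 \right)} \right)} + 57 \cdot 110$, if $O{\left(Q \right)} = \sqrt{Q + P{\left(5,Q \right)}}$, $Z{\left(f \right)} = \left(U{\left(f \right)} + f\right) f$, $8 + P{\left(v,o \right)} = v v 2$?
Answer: $6270 + \sqrt{66} \approx 6278.1$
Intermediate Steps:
$U{\left(W \right)} = - \frac{1}{W}$ ($U{\left(W \right)} = \frac{\left(-4\right) \frac{1}{W}}{4} = - \frac{1}{W}$)
$P{\left(v,o \right)} = -8 + 2 v^{2}$ ($P{\left(v,o \right)} = -8 + v v 2 = -8 + v^{2} \cdot 2 = -8 + 2 v^{2}$)
$Z{\left(f \right)} = f \left(f - \frac{1}{f}\right)$ ($Z{\left(f \right)} = \left(- \frac{1}{f} + f\right) f = \left(f - \frac{1}{f}\right) f = f \left(f - \frac{1}{f}\right)$)
$O{\left(Q \right)} = \sqrt{42 + Q}$ ($O{\left(Q \right)} = \sqrt{Q - \left(8 - 2 \cdot 5^{2}\right)} = \sqrt{Q + \left(-8 + 2 \cdot 25\right)} = \sqrt{Q + \left(-8 + 50\right)} = \sqrt{Q + 42} = \sqrt{42 + Q}$)
$O{\left(Z{\left(-5 \right)} \right)} + 57 \cdot 110 = \sqrt{42 - \left(1 - \left(-5\right)^{2}\right)} + 57 \cdot 110 = \sqrt{42 + \left(-1 + 25\right)} + 6270 = \sqrt{42 + 24} + 6270 = \sqrt{66} + 6270 = 6270 + \sqrt{66}$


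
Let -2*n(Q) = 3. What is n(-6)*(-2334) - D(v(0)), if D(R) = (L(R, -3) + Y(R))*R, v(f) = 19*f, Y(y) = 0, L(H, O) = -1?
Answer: 3501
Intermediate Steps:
n(Q) = -3/2 (n(Q) = -½*3 = -3/2)
D(R) = -R (D(R) = (-1 + 0)*R = -R)
n(-6)*(-2334) - D(v(0)) = -3/2*(-2334) - (-1)*19*0 = 3501 - (-1)*0 = 3501 - 1*0 = 3501 + 0 = 3501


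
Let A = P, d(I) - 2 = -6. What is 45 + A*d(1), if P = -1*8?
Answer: 77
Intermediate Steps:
d(I) = -4 (d(I) = 2 - 6 = -4)
P = -8
A = -8
45 + A*d(1) = 45 - 8*(-4) = 45 + 32 = 77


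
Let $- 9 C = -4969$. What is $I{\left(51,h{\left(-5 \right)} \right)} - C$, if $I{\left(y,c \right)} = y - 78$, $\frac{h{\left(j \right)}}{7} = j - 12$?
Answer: $- \frac{5212}{9} \approx -579.11$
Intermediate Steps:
$h{\left(j \right)} = -84 + 7 j$ ($h{\left(j \right)} = 7 \left(j - 12\right) = 7 \left(-12 + j\right) = -84 + 7 j$)
$I{\left(y,c \right)} = -78 + y$ ($I{\left(y,c \right)} = y - 78 = -78 + y$)
$C = \frac{4969}{9}$ ($C = \left(- \frac{1}{9}\right) \left(-4969\right) = \frac{4969}{9} \approx 552.11$)
$I{\left(51,h{\left(-5 \right)} \right)} - C = \left(-78 + 51\right) - \frac{4969}{9} = -27 - \frac{4969}{9} = - \frac{5212}{9}$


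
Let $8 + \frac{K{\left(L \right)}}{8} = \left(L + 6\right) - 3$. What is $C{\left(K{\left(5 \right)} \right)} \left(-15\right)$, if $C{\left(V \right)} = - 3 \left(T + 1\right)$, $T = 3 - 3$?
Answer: $45$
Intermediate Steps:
$T = 0$
$K{\left(L \right)} = -40 + 8 L$ ($K{\left(L \right)} = -64 + 8 \left(\left(L + 6\right) - 3\right) = -64 + 8 \left(\left(6 + L\right) - 3\right) = -64 + 8 \left(3 + L\right) = -64 + \left(24 + 8 L\right) = -40 + 8 L$)
$C{\left(V \right)} = -3$ ($C{\left(V \right)} = - 3 \left(0 + 1\right) = \left(-3\right) 1 = -3$)
$C{\left(K{\left(5 \right)} \right)} \left(-15\right) = \left(-3\right) \left(-15\right) = 45$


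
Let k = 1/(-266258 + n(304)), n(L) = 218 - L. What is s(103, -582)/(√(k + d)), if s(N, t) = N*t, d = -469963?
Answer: 1558596*I*√49317699157562/125171825273 ≈ 87.444*I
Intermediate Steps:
k = -1/266344 (k = 1/(-266258 + (218 - 1*304)) = 1/(-266258 + (218 - 304)) = 1/(-266258 - 86) = 1/(-266344) = -1/266344 ≈ -3.7545e-6)
s(103, -582)/(√(k + d)) = (103*(-582))/(√(-1/266344 - 469963)) = -59946*(-26*I*√49317699157562/125171825273) = -(-1558596)*I*√49317699157562/125171825273 = 1558596*I*√49317699157562/125171825273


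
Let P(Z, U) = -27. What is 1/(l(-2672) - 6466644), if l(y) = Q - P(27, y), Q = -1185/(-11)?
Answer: -11/71131602 ≈ -1.5464e-7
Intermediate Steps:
Q = 1185/11 (Q = -1185*(-1/11) = 1185/11 ≈ 107.73)
l(y) = 1482/11 (l(y) = 1185/11 - 1*(-27) = 1185/11 + 27 = 1482/11)
1/(l(-2672) - 6466644) = 1/(1482/11 - 6466644) = 1/(-71131602/11) = -11/71131602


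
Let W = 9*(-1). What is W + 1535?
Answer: 1526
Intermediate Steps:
W = -9
W + 1535 = -9 + 1535 = 1526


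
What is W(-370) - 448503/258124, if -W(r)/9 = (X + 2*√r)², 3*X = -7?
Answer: 3425115101/258124 + 84*I*√370 ≈ 13269.0 + 1615.8*I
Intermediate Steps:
X = -7/3 (X = (⅓)*(-7) = -7/3 ≈ -2.3333)
W(r) = -9*(-7/3 + 2*√r)²
W(-370) - 448503/258124 = -(-7 + 6*√(-370))² - 448503/258124 = -(-7 + 6*(I*√370))² - 448503*1/258124 = -(-7 + 6*I*√370)² - 448503/258124 = -448503/258124 - (-7 + 6*I*√370)²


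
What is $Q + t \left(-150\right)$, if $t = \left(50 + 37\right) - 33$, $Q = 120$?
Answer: $-7980$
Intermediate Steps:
$t = 54$ ($t = 87 - 33 = 54$)
$Q + t \left(-150\right) = 120 + 54 \left(-150\right) = 120 - 8100 = -7980$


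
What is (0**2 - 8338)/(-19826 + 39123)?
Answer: -8338/19297 ≈ -0.43209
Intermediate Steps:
(0**2 - 8338)/(-19826 + 39123) = (0 - 8338)/19297 = -8338*1/19297 = -8338/19297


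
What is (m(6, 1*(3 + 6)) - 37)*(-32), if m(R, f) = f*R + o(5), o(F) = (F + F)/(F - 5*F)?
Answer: -528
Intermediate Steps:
o(F) = -½ (o(F) = (2*F)/((-4*F)) = (2*F)*(-1/(4*F)) = -½)
m(R, f) = -½ + R*f (m(R, f) = f*R - ½ = R*f - ½ = -½ + R*f)
(m(6, 1*(3 + 6)) - 37)*(-32) = ((-½ + 6*(1*(3 + 6))) - 37)*(-32) = ((-½ + 6*(1*9)) - 37)*(-32) = ((-½ + 6*9) - 37)*(-32) = ((-½ + 54) - 37)*(-32) = (107/2 - 37)*(-32) = (33/2)*(-32) = -528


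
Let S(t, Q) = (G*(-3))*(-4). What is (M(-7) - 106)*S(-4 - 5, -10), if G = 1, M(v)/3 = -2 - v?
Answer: -1092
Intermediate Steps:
M(v) = -6 - 3*v (M(v) = 3*(-2 - v) = -6 - 3*v)
S(t, Q) = 12 (S(t, Q) = (1*(-3))*(-4) = -3*(-4) = 12)
(M(-7) - 106)*S(-4 - 5, -10) = ((-6 - 3*(-7)) - 106)*12 = ((-6 + 21) - 106)*12 = (15 - 106)*12 = -91*12 = -1092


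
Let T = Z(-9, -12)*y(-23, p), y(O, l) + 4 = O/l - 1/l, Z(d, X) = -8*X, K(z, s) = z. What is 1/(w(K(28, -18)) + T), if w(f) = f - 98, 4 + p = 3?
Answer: 1/1850 ≈ 0.00054054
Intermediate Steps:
p = -1 (p = -4 + 3 = -1)
y(O, l) = -4 - 1/l + O/l (y(O, l) = -4 + (O/l - 1/l) = -4 + (-1/l + O/l) = -4 - 1/l + O/l)
T = 1920 (T = (-8*(-12))*((-1 - 23 - 4*(-1))/(-1)) = 96*(-(-1 - 23 + 4)) = 96*(-1*(-20)) = 96*20 = 1920)
w(f) = -98 + f
1/(w(K(28, -18)) + T) = 1/((-98 + 28) + 1920) = 1/(-70 + 1920) = 1/1850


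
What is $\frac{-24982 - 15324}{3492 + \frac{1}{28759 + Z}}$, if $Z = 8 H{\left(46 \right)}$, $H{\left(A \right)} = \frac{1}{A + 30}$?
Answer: $- \frac{22024125438}{1908109135} \approx -11.542$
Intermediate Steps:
$H{\left(A \right)} = \frac{1}{30 + A}$
$Z = \frac{2}{19}$ ($Z = \frac{8}{30 + 46} = \frac{8}{76} = 8 \cdot \frac{1}{76} = \frac{2}{19} \approx 0.10526$)
$\frac{-24982 - 15324}{3492 + \frac{1}{28759 + Z}} = \frac{-24982 - 15324}{3492 + \frac{1}{28759 + \frac{2}{19}}} = - \frac{40306}{3492 + \frac{1}{\frac{546423}{19}}} = - \frac{40306}{3492 + \frac{19}{546423}} = - \frac{40306}{\frac{1908109135}{546423}} = \left(-40306\right) \frac{546423}{1908109135} = - \frac{22024125438}{1908109135}$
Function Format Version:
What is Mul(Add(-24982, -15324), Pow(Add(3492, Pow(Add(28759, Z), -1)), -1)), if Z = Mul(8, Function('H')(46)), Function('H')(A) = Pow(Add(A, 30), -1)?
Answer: Rational(-22024125438, 1908109135) ≈ -11.542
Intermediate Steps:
Function('H')(A) = Pow(Add(30, A), -1)
Z = Rational(2, 19) (Z = Mul(8, Pow(Add(30, 46), -1)) = Mul(8, Pow(76, -1)) = Mul(8, Rational(1, 76)) = Rational(2, 19) ≈ 0.10526)
Mul(Add(-24982, -15324), Pow(Add(3492, Pow(Add(28759, Z), -1)), -1)) = Mul(Add(-24982, -15324), Pow(Add(3492, Pow(Add(28759, Rational(2, 19)), -1)), -1)) = Mul(-40306, Pow(Add(3492, Pow(Rational(546423, 19), -1)), -1)) = Mul(-40306, Pow(Add(3492, Rational(19, 546423)), -1)) = Mul(-40306, Pow(Rational(1908109135, 546423), -1)) = Mul(-40306, Rational(546423, 1908109135)) = Rational(-22024125438, 1908109135)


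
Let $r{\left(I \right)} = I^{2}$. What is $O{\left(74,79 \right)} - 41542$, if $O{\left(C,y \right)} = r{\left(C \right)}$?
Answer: $-36066$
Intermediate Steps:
$O{\left(C,y \right)} = C^{2}$
$O{\left(74,79 \right)} - 41542 = 74^{2} - 41542 = 5476 - 41542 = -36066$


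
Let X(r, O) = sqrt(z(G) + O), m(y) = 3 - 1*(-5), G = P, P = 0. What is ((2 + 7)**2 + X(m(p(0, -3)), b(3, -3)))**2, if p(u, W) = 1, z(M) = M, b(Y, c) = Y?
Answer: (81 + sqrt(3))**2 ≈ 6844.6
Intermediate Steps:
G = 0
m(y) = 8 (m(y) = 3 + 5 = 8)
X(r, O) = sqrt(O) (X(r, O) = sqrt(0 + O) = sqrt(O))
((2 + 7)**2 + X(m(p(0, -3)), b(3, -3)))**2 = ((2 + 7)**2 + sqrt(3))**2 = (9**2 + sqrt(3))**2 = (81 + sqrt(3))**2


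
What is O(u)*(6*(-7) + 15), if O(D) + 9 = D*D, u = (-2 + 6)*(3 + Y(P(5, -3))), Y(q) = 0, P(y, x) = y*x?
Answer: -3645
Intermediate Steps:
P(y, x) = x*y
u = 12 (u = (-2 + 6)*(3 + 0) = 4*3 = 12)
O(D) = -9 + D² (O(D) = -9 + D*D = -9 + D²)
O(u)*(6*(-7) + 15) = (-9 + 12²)*(6*(-7) + 15) = (-9 + 144)*(-42 + 15) = 135*(-27) = -3645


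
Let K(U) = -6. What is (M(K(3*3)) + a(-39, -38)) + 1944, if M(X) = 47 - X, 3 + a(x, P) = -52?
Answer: 1942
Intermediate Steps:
a(x, P) = -55 (a(x, P) = -3 - 52 = -55)
(M(K(3*3)) + a(-39, -38)) + 1944 = ((47 - 1*(-6)) - 55) + 1944 = ((47 + 6) - 55) + 1944 = (53 - 55) + 1944 = -2 + 1944 = 1942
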